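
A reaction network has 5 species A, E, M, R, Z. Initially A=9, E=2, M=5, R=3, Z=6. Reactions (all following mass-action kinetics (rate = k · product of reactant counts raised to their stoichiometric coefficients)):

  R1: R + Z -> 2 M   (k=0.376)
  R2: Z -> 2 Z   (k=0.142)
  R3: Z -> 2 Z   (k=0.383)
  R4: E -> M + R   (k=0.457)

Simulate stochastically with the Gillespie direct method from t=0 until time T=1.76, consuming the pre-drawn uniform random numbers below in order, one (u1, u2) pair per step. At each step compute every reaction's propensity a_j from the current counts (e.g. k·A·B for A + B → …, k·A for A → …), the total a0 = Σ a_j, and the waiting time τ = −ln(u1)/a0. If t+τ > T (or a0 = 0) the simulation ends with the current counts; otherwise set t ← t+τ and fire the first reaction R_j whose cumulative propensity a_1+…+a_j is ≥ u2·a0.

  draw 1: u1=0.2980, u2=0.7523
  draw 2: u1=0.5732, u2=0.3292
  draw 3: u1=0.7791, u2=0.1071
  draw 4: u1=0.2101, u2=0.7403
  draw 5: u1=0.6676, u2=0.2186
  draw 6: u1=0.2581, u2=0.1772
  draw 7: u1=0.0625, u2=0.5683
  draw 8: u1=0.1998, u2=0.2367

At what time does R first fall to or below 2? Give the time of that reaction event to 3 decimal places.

Threshold first reached at t = 0.156

t=0.000: A=9 E=2 M=5 R=3 Z=6
Draw 1: a1=6.768, a2=0.852, a3=2.298, a4=0.914, a0=10.832; τ=−ln(0.2980)/10.832=0.112 → t=0.112; u2·a0=0.7523·10.832=8.149; a1+a2=7.620 < 8.149 ≤ a1+…+a3=9.918 → R3 fires; A=9 E=2 M=5 R=3 Z=7
Draw 2: a1=7.896, a2=0.994, a3=2.681, a4=0.914, a0=12.485; τ=−ln(0.5732)/12.485=0.045 → t=0.156; u2·a0=0.3292·12.485=4.110 ≤ a1=7.896 → R1 fires; A=9 E=2 M=7 R=2 Z=6
Draw 3: a1=4.512, a2=0.852, a3=2.298, a4=0.914, a0=8.576; τ=−ln(0.7791)/8.576=0.029 → t=0.185; u2·a0=0.1071·8.576=0.918 ≤ a1=4.512 → R1 fires; A=9 E=2 M=9 R=1 Z=5
Draw 4: a1=1.880, a2=0.710, a3=1.915, a4=0.914, a0=5.419; τ=−ln(0.2101)/5.419=0.288 → t=0.473; u2·a0=0.7403·5.419=4.012; a1+a2=2.590 < 4.012 ≤ a1+…+a3=4.505 → R3 fires; A=9 E=2 M=9 R=1 Z=6
Draw 5: a1=2.256, a2=0.852, a3=2.298, a4=0.914, a0=6.320; τ=−ln(0.6676)/6.320=0.064 → t=0.537; u2·a0=0.2186·6.320=1.382 ≤ a1=2.256 → R1 fires; A=9 E=2 M=11 R=0 Z=5
Draw 6: a1=0.000, a2=0.710, a3=1.915, a4=0.914, a0=3.539; τ=−ln(0.2581)/3.539=0.383 → t=0.920; u2·a0=0.1772·3.539=0.627; a1=0.000 < 0.627 ≤ a1+a2=0.710 → R2 fires; A=9 E=2 M=11 R=0 Z=6
Draw 7: a1=0.000, a2=0.852, a3=2.298, a4=0.914, a0=4.064; τ=−ln(0.0625)/4.064=0.682 → t=1.602; u2·a0=0.5683·4.064=2.310; a1+a2=0.852 < 2.310 ≤ a1+…+a3=3.150 → R3 fires; A=9 E=2 M=11 R=0 Z=7
Draw 8: a1=0.000, a2=0.994, a3=2.681, a4=0.914, a0=4.589; τ=−ln(0.1998)/4.589=0.351 → t=1.953 > T=1.76: stop.
R first becomes ≤ 2 when it reaches 2 at the event at t=0.156.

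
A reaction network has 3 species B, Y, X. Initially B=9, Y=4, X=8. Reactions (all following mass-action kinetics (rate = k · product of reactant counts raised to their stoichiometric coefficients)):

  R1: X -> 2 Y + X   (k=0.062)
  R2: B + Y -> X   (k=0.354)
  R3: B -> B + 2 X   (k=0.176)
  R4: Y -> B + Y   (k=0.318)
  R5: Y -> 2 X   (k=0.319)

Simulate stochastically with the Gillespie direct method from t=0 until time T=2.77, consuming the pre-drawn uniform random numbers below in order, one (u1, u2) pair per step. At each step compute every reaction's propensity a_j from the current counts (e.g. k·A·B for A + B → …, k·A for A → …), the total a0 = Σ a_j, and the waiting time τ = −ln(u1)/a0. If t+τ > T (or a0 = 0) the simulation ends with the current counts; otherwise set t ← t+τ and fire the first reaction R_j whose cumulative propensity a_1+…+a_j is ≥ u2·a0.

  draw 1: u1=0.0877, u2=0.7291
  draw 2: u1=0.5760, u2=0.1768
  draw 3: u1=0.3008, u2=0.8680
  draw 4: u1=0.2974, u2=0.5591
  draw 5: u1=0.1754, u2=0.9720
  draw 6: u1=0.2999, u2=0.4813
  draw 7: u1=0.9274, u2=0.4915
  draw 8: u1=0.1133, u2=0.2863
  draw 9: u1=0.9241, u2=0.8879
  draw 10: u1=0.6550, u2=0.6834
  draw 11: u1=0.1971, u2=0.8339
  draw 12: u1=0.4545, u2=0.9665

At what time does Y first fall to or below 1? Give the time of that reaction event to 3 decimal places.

t=0.000: B=9 Y=4 X=8
Draw 1: a1=0.496, a2=12.744, a3=1.584, a4=1.272, a5=1.276, a0=17.372; τ=−ln(0.0877)/17.372=0.140 → t=0.140; u2·a0=0.7291·17.372=12.666; a1=0.496 < 12.666 ≤ a1+a2=13.240 → R2 fires; B=8 Y=3 X=9
Draw 2: a1=0.558, a2=8.496, a3=1.408, a4=0.954, a5=0.957, a0=12.373; τ=−ln(0.5760)/12.373=0.045 → t=0.185; u2·a0=0.1768·12.373=2.188; a1=0.558 < 2.188 ≤ a1+a2=9.054 → R2 fires; B=7 Y=2 X=10
Draw 3: a1=0.620, a2=4.956, a3=1.232, a4=0.636, a5=0.638, a0=8.082; τ=−ln(0.3008)/8.082=0.149 → t=0.333; u2·a0=0.8680·8.082=7.015; a1+…+a3=6.808 < 7.015 ≤ a1+…+a4=7.444 → R4 fires; B=8 Y=2 X=10
Draw 4: a1=0.620, a2=5.664, a3=1.408, a4=0.636, a5=0.638, a0=8.966; τ=−ln(0.2974)/8.966=0.135 → t=0.469; u2·a0=0.5591·8.966=5.013; a1=0.620 < 5.013 ≤ a1+a2=6.284 → R2 fires; B=7 Y=1 X=11
Draw 5: a1=0.682, a2=2.478, a3=1.232, a4=0.318, a5=0.319, a0=5.029; τ=−ln(0.1754)/5.029=0.346 → t=0.815; u2·a0=0.9720·5.029=4.888; a1+…+a4=4.710 < 4.888 ≤ a1+…+a5=5.029 → R5 fires; B=7 Y=0 X=13
Draw 6: a1=0.806, a2=0.000, a3=1.232, a4=0.000, a5=0.000, a0=2.038; τ=−ln(0.2999)/2.038=0.591 → t=1.406; u2·a0=0.4813·2.038=0.981; a1+a2=0.806 < 0.981 ≤ a1+…+a3=2.038 → R3 fires; B=7 Y=0 X=15
Draw 7: a1=0.930, a2=0.000, a3=1.232, a4=0.000, a5=0.000, a0=2.162; τ=−ln(0.9274)/2.162=0.035 → t=1.440; u2·a0=0.4915·2.162=1.063; a1+a2=0.930 < 1.063 ≤ a1+…+a3=2.162 → R3 fires; B=7 Y=0 X=17
Draw 8: a1=1.054, a2=0.000, a3=1.232, a4=0.000, a5=0.000, a0=2.286; τ=−ln(0.1133)/2.286=0.953 → t=2.393; u2·a0=0.2863·2.286=0.654 ≤ a1=1.054 → R1 fires; B=7 Y=2 X=17
Draw 9: a1=1.054, a2=4.956, a3=1.232, a4=0.636, a5=0.638, a0=8.516; τ=−ln(0.9241)/8.516=0.009 → t=2.402; u2·a0=0.8879·8.516=7.561; a1+…+a3=7.242 < 7.561 ≤ a1+…+a4=7.878 → R4 fires; B=8 Y=2 X=17
Draw 10: a1=1.054, a2=5.664, a3=1.408, a4=0.636, a5=0.638, a0=9.400; τ=−ln(0.6550)/9.400=0.045 → t=2.447; u2·a0=0.6834·9.400=6.424; a1=1.054 < 6.424 ≤ a1+a2=6.718 → R2 fires; B=7 Y=1 X=18
Draw 11: a1=1.116, a2=2.478, a3=1.232, a4=0.318, a5=0.319, a0=5.463; τ=−ln(0.1971)/5.463=0.297 → t=2.745; u2·a0=0.8339·5.463=4.556; a1+a2=3.594 < 4.556 ≤ a1+…+a3=4.826 → R3 fires; B=7 Y=1 X=20
Draw 12: a1=1.240, a2=2.478, a3=1.232, a4=0.318, a5=0.319, a0=5.587; τ=−ln(0.4545)/5.587=0.141 → t=2.886 > T=2.77: stop.
Y first becomes ≤ 1 when it reaches 1 at the event at t=0.469.

Threshold first reached at t = 0.469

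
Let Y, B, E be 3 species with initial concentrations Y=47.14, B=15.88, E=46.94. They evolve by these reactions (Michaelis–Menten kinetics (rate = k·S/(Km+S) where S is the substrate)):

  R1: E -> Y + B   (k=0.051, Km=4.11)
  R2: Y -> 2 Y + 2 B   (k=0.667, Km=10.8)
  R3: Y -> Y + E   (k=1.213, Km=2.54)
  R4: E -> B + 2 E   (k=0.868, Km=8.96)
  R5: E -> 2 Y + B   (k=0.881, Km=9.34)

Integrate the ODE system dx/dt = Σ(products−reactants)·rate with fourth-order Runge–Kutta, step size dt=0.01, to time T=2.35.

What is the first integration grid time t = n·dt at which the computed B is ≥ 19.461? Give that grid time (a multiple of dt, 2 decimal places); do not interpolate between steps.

RK4 with dt=0.01: 235 steps to T=2.35. Trajectory (selected grid times):
t=0.00: Y=47.14 B=15.88 E=46.94
t=0.26: Y=47.68 B=16.56 E=47.23
t=0.52: Y=48.21 B=17.23 E=47.51
t=0.78: Y=48.75 B=17.91 E=47.80
t=1.04: Y=49.29 B=18.59 E=48.08
t=1.31: Y=49.85 B=19.29 E=48.38
t=1.37: Y=49.97 B=19.45 E=48.45
t=1.38: Y=49.99 B=19.48 E=48.46
t=1.57: Y=50.39 B=19.97 E=48.67
t=1.83: Y=50.92 B=20.65 E=48.95
t=2.09: Y=51.47 B=21.34 E=49.24
t=2.35: Y=52.01 B=22.02 E=49.53
B(1.37)=19.450 < 19.461 but B(1.38)=19.476 ≥ 19.461, so the first grid time is t=1.38.

Threshold first reached at t = 1.38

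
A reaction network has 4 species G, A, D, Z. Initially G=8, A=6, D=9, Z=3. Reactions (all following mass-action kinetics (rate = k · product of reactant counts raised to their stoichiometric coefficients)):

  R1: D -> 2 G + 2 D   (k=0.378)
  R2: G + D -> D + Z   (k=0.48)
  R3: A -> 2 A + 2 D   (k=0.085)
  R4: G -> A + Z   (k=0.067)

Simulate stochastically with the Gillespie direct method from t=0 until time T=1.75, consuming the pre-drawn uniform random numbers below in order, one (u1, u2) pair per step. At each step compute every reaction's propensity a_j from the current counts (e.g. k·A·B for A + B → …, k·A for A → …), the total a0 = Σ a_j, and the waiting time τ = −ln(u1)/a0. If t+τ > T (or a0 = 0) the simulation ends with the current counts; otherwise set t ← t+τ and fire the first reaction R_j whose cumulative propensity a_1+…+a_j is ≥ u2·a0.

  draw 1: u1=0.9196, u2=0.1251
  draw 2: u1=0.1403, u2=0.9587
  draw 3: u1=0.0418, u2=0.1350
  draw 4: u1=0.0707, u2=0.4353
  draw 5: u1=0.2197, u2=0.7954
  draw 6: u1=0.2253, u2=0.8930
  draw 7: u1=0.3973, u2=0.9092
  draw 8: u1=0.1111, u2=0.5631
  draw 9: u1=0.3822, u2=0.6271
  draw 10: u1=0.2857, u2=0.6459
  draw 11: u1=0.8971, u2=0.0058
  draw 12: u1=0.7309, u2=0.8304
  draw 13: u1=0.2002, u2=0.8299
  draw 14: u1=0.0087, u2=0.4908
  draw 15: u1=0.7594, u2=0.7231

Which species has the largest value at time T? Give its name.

t=0.000: G=8 A=6 D=9 Z=3
Draw 1: a1=3.402, a2=34.560, a3=0.510, a4=0.536, a0=39.008; τ=−ln(0.9196)/39.008=0.002 → t=0.002; u2·a0=0.1251·39.008=4.880; a1=3.402 < 4.880 ≤ a1+a2=37.962 → R2 fires; G=7 A=6 D=9 Z=4
Draw 2: a1=3.402, a2=30.240, a3=0.510, a4=0.469, a0=34.621; τ=−ln(0.1403)/34.621=0.057 → t=0.059; u2·a0=0.9587·34.621=33.191; a1=3.402 < 33.191 ≤ a1+a2=33.642 → R2 fires; G=6 A=6 D=9 Z=5
Draw 3: a1=3.402, a2=25.920, a3=0.510, a4=0.402, a0=30.234; τ=−ln(0.0418)/30.234=0.105 → t=0.164; u2·a0=0.1350·30.234=4.082; a1=3.402 < 4.082 ≤ a1+a2=29.322 → R2 fires; G=5 A=6 D=9 Z=6
Draw 4: a1=3.402, a2=21.600, a3=0.510, a4=0.335, a0=25.847; τ=−ln(0.0707)/25.847=0.102 → t=0.266; u2·a0=0.4353·25.847=11.251; a1=3.402 < 11.251 ≤ a1+a2=25.002 → R2 fires; G=4 A=6 D=9 Z=7
Draw 5: a1=3.402, a2=17.280, a3=0.510, a4=0.268, a0=21.460; τ=−ln(0.2197)/21.460=0.071 → t=0.337; u2·a0=0.7954·21.460=17.069; a1=3.402 < 17.069 ≤ a1+a2=20.682 → R2 fires; G=3 A=6 D=9 Z=8
Draw 6: a1=3.402, a2=12.960, a3=0.510, a4=0.201, a0=17.073; τ=−ln(0.2253)/17.073=0.087 → t=0.424; u2·a0=0.8930·17.073=15.246; a1=3.402 < 15.246 ≤ a1+a2=16.362 → R2 fires; G=2 A=6 D=9 Z=9
Draw 7: a1=3.402, a2=8.640, a3=0.510, a4=0.134, a0=12.686; τ=−ln(0.3973)/12.686=0.073 → t=0.497; u2·a0=0.9092·12.686=11.534; a1=3.402 < 11.534 ≤ a1+a2=12.042 → R2 fires; G=1 A=6 D=9 Z=10
Draw 8: a1=3.402, a2=4.320, a3=0.510, a4=0.067, a0=8.299; τ=−ln(0.1111)/8.299=0.265 → t=0.762; u2·a0=0.5631·8.299=4.673; a1=3.402 < 4.673 ≤ a1+a2=7.722 → R2 fires; G=0 A=6 D=9 Z=11
Draw 9: a1=3.402, a2=0.000, a3=0.510, a4=0.000, a0=3.912; τ=−ln(0.3822)/3.912=0.246 → t=1.008; u2·a0=0.6271·3.912=2.453 ≤ a1=3.402 → R1 fires; G=2 A=6 D=10 Z=11
Draw 10: a1=3.780, a2=9.600, a3=0.510, a4=0.134, a0=14.024; τ=−ln(0.2857)/14.024=0.089 → t=1.097; u2·a0=0.6459·14.024=9.058; a1=3.780 < 9.058 ≤ a1+a2=13.380 → R2 fires; G=1 A=6 D=10 Z=12
Draw 11: a1=3.780, a2=4.800, a3=0.510, a4=0.067, a0=9.157; τ=−ln(0.8971)/9.157=0.012 → t=1.109; u2·a0=0.0058·9.157=0.053 ≤ a1=3.780 → R1 fires; G=3 A=6 D=11 Z=12
Draw 12: a1=4.158, a2=15.840, a3=0.510, a4=0.201, a0=20.709; τ=−ln(0.7309)/20.709=0.015 → t=1.124; u2·a0=0.8304·20.709=17.197; a1=4.158 < 17.197 ≤ a1+a2=19.998 → R2 fires; G=2 A=6 D=11 Z=13
Draw 13: a1=4.158, a2=10.560, a3=0.510, a4=0.134, a0=15.362; τ=−ln(0.2002)/15.362=0.105 → t=1.229; u2·a0=0.8299·15.362=12.749; a1=4.158 < 12.749 ≤ a1+a2=14.718 → R2 fires; G=1 A=6 D=11 Z=14
Draw 14: a1=4.158, a2=5.280, a3=0.510, a4=0.067, a0=10.015; τ=−ln(0.0087)/10.015=0.474 → t=1.702; u2·a0=0.4908·10.015=4.915; a1=4.158 < 4.915 ≤ a1+a2=9.438 → R2 fires; G=0 A=6 D=11 Z=15
Draw 15: a1=4.158, a2=0.000, a3=0.510, a4=0.000, a0=4.668; τ=−ln(0.7594)/4.668=0.059 → t=1.761 > T=1.75: stop.
At T=1.75: G=0 A=6 D=11 Z=15; the largest is Z.

Dominant species at T: Z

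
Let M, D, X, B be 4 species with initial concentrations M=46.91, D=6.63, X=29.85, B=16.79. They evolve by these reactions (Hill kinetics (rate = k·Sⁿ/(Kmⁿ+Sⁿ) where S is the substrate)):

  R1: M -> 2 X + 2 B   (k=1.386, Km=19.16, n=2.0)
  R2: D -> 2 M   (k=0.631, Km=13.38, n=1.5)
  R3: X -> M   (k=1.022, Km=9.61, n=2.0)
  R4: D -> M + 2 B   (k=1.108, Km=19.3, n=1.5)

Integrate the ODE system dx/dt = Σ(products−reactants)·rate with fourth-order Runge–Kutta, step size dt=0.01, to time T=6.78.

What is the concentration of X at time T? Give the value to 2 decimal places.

RK4 with dt=0.01: 678 steps to T=6.78. Trajectory (selected grid times):
t=0.00: M=46.91 D=6.63 X=29.85 B=16.79
t=0.75: M=47.09 D=6.37 X=30.94 B=18.84
t=1.51: M=47.26 D=6.13 X=32.03 B=20.92
t=2.26: M=47.41 D=5.89 X=33.12 B=22.95
t=3.01: M=47.56 D=5.67 X=34.19 B=24.97
t=3.77: M=47.69 D=5.46 X=35.29 B=27.01
t=4.52: M=47.80 D=5.26 X=36.36 B=29.01
t=5.27: M=47.91 D=5.06 X=37.44 B=31.00
t=6.03: M=48.00 D=4.88 X=38.52 B=33.02
t=6.78: M=48.09 D=4.70 X=39.59 B=34.99
Read off X at T=6.78: 39.59

X at T = 39.59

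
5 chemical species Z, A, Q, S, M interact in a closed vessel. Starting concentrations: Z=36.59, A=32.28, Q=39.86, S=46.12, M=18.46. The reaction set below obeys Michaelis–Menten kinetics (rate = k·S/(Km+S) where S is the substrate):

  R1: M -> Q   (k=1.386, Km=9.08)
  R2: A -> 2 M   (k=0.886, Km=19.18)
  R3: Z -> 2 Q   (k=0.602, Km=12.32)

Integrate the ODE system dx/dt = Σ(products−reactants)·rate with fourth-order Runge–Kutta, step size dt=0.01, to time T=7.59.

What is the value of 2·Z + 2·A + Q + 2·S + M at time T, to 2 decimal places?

Check how each reaction changes W = 2·Z + 2·A + Q + 2·S + M (weight of products minus weight of reactants):
R1: M -> Q: (1·1) − (1·1) = 1 − 1 = 0
R2: A -> 2 M: (1·2) − (2·1) = 2 − 2 = 0
R3: Z -> 2 Q: (1·2) − (2·1) = 2 − 2 = 0
Every reaction leaves W unchanged, so W is conserved and no simulation is needed: W(T) = W(0) = 2·36.59 + 2·32.28 + 39.86 + 2·46.12 + 18.46 = 288.30

Value at T = 288.30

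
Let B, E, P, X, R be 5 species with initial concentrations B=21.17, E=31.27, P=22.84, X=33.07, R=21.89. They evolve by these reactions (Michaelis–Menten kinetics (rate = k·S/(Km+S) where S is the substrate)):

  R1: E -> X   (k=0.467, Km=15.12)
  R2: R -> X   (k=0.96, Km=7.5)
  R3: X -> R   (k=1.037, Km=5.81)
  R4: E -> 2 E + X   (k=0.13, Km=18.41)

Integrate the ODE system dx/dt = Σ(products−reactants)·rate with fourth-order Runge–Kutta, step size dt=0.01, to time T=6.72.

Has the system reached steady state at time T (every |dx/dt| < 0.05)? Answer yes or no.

Steady state at T: no

RK4 with dt=0.01: 672 steps to T=6.72. Trajectory (selected grid times):
t=0.00: B=21.17 E=31.27 P=22.84 X=33.07 R=21.89
t=0.75: B=21.17 E=31.10 P=22.84 X=33.24 R=22.02
t=1.49: B=21.17 E=30.92 P=22.84 X=33.41 R=22.14
t=2.24: B=21.17 E=30.75 P=22.84 X=33.58 R=22.26
t=2.99: B=21.17 E=30.58 P=22.84 X=33.75 R=22.39
t=3.73: B=21.17 E=30.40 P=22.84 X=33.92 R=22.51
t=4.48: B=21.17 E=30.23 P=22.84 X=34.09 R=22.63
t=5.23: B=21.17 E=30.06 P=22.84 X=34.26 R=22.76
t=5.97: B=21.17 E=29.89 P=22.84 X=34.43 R=22.88
t=6.72: B=21.17 E=29.72 P=22.84 X=34.60 R=23.00
Rates at T: R1=0.3095, R2=0.7239, R3=0.8879, R4=0.0803
dx/dt at T (Σ net stoichiometry × rate): B=+0.0000, E=-0.2292, P=+0.0000, X=+0.2258, R=+0.1640
Largest |dx/dt| is |-0.2292| (E) ≥ 0.05 → not steady.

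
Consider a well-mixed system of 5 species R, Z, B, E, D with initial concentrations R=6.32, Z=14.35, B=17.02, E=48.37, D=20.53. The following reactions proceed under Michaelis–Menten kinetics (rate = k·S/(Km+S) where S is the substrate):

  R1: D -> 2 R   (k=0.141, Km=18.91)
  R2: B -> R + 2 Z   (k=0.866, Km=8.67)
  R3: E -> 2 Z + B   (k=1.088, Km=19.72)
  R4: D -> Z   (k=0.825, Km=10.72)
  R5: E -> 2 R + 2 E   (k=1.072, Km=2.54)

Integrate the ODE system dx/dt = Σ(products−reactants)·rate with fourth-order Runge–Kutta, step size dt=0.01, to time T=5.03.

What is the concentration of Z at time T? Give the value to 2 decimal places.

RK4 with dt=0.01: 503 steps to T=5.03. Trajectory (selected grid times):
t=0.00: R=6.32 Z=14.35 B=17.02 E=48.37 D=20.53
t=0.56: R=7.86 Z=16.16 B=17.13 E=48.51 D=20.19
t=1.12: R=9.41 Z=17.97 B=17.24 E=48.64 D=19.84
t=1.68: R=10.95 Z=19.79 B=17.35 E=48.78 D=19.51
t=2.24: R=12.50 Z=21.60 B=17.46 E=48.92 D=19.17
t=2.79: R=14.02 Z=23.38 B=17.57 E=49.05 D=18.84
t=3.35: R=15.56 Z=25.19 B=17.68 E=49.19 D=18.51
t=3.91: R=17.11 Z=27.01 B=17.79 E=49.32 D=18.18
t=4.47: R=18.65 Z=28.82 B=17.90 E=49.46 D=17.85
t=5.03: R=20.20 Z=30.63 B=18.01 E=49.59 D=17.52
Read off Z at T=5.03: 30.63

Z at T = 30.63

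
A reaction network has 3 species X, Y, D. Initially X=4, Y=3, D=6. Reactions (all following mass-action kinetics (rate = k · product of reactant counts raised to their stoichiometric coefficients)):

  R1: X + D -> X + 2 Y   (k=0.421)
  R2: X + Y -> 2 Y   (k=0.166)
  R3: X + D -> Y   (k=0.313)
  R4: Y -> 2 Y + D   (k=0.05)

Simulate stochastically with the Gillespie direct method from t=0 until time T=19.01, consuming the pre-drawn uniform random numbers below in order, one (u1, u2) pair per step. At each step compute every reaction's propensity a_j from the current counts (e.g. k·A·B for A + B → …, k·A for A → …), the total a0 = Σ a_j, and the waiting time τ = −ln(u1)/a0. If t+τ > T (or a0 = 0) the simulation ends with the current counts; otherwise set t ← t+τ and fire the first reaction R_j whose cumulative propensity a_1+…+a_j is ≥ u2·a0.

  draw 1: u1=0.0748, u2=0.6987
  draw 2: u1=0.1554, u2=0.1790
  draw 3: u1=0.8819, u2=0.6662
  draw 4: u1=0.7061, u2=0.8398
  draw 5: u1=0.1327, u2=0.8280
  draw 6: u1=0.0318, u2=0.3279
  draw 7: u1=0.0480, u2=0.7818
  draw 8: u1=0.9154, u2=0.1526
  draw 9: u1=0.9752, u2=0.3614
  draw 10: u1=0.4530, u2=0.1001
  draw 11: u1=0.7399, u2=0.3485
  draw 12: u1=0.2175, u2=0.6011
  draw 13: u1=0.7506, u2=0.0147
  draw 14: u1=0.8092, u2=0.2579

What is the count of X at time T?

t=0.000: X=4 Y=3 D=6
Draw 1: a1=10.104, a2=1.992, a3=7.512, a4=0.150, a0=19.758; τ=−ln(0.0748)/19.758=0.131 → t=0.131; u2·a0=0.6987·19.758=13.805; a1+a2=12.096 < 13.805 ≤ a1+…+a3=19.608 → R3 fires; X=3 Y=4 D=5
Draw 2: a1=6.315, a2=1.992, a3=4.695, a4=0.200, a0=13.202; τ=−ln(0.1554)/13.202=0.141 → t=0.272; u2·a0=0.1790·13.202=2.363 ≤ a1=6.315 → R1 fires; X=3 Y=6 D=4
Draw 3: a1=5.052, a2=2.988, a3=3.756, a4=0.300, a0=12.096; τ=−ln(0.8819)/12.096=0.010 → t=0.283; u2·a0=0.6662·12.096=8.058; a1+a2=8.040 < 8.058 ≤ a1+…+a3=11.796 → R3 fires; X=2 Y=7 D=3
Draw 4: a1=2.526, a2=2.324, a3=1.878, a4=0.350, a0=7.078; τ=−ln(0.7061)/7.078=0.049 → t=0.332; u2·a0=0.8398·7.078=5.944; a1+a2=4.850 < 5.944 ≤ a1+…+a3=6.728 → R3 fires; X=1 Y=8 D=2
Draw 5: a1=0.842, a2=1.328, a3=0.626, a4=0.400, a0=3.196; τ=−ln(0.1327)/3.196=0.632 → t=0.964; u2·a0=0.8280·3.196=2.646; a1+a2=2.170 < 2.646 ≤ a1+…+a3=2.796 → R3 fires; X=0 Y=9 D=1
Draw 6: a1=0.000, a2=0.000, a3=0.000, a4=0.450, a0=0.450; τ=−ln(0.0318)/0.450=7.663 → t=8.627; u2·a0=0.3279·0.450=0.148; a1+…+a3=0.000 < 0.148 ≤ a1+…+a4=0.450 → R4 fires; X=0 Y=10 D=2
Draw 7: a1=0.000, a2=0.000, a3=0.000, a4=0.500, a0=0.500; τ=−ln(0.0480)/0.500=6.073 → t=14.700; u2·a0=0.7818·0.500=0.391; a1+…+a3=0.000 < 0.391 ≤ a1+…+a4=0.500 → R4 fires; X=0 Y=11 D=3
Draw 8: a1=0.000, a2=0.000, a3=0.000, a4=0.550, a0=0.550; τ=−ln(0.9154)/0.550=0.161 → t=14.860; u2·a0=0.1526·0.550=0.084; a1+…+a3=0.000 < 0.084 ≤ a1+…+a4=0.550 → R4 fires; X=0 Y=12 D=4
Draw 9: a1=0.000, a2=0.000, a3=0.000, a4=0.600, a0=0.600; τ=−ln(0.9752)/0.600=0.042 → t=14.902; u2·a0=0.3614·0.600=0.217; a1+…+a3=0.000 < 0.217 ≤ a1+…+a4=0.600 → R4 fires; X=0 Y=13 D=5
Draw 10: a1=0.000, a2=0.000, a3=0.000, a4=0.650, a0=0.650; τ=−ln(0.4530)/0.650=1.218 → t=16.121; u2·a0=0.1001·0.650=0.065; a1+…+a3=0.000 < 0.065 ≤ a1+…+a4=0.650 → R4 fires; X=0 Y=14 D=6
Draw 11: a1=0.000, a2=0.000, a3=0.000, a4=0.700, a0=0.700; τ=−ln(0.7399)/0.700=0.430 → t=16.551; u2·a0=0.3485·0.700=0.244; a1+…+a3=0.000 < 0.244 ≤ a1+…+a4=0.700 → R4 fires; X=0 Y=15 D=7
Draw 12: a1=0.000, a2=0.000, a3=0.000, a4=0.750, a0=0.750; τ=−ln(0.2175)/0.750=2.034 → t=18.585; u2·a0=0.6011·0.750=0.451; a1+…+a3=0.000 < 0.451 ≤ a1+…+a4=0.750 → R4 fires; X=0 Y=16 D=8
Draw 13: a1=0.000, a2=0.000, a3=0.000, a4=0.800, a0=0.800; τ=−ln(0.7506)/0.800=0.359 → t=18.944; u2·a0=0.0147·0.800=0.012; a1+…+a3=0.000 < 0.012 ≤ a1+…+a4=0.800 → R4 fires; X=0 Y=17 D=9
Draw 14: a1=0.000, a2=0.000, a3=0.000, a4=0.850, a0=0.850; τ=−ln(0.8092)/0.850=0.249 → t=19.193 > T=19.01: stop.
Read off X at T=19.01: 0

X at T = 0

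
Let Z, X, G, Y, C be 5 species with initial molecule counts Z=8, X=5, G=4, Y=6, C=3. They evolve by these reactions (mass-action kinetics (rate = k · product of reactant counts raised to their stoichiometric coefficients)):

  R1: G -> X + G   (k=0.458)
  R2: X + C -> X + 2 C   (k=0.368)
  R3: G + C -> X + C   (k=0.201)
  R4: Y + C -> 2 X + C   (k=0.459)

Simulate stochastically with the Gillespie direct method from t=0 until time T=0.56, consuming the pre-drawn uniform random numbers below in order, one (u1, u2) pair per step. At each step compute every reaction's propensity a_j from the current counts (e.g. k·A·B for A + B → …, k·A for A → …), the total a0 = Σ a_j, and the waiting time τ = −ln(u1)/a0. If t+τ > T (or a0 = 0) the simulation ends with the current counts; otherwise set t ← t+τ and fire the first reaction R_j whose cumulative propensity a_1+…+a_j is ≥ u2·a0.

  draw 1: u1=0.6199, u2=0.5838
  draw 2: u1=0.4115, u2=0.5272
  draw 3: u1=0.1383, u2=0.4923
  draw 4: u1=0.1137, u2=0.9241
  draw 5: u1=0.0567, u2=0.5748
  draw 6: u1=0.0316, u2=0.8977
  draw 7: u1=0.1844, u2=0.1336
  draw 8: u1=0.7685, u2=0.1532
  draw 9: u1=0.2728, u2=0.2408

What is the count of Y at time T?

Y at T = 3

t=0.000: Z=8 X=5 G=4 Y=6 C=3
Draw 1: a1=1.832, a2=5.520, a3=2.412, a4=8.262, a0=18.026; τ=−ln(0.6199)/18.026=0.027 → t=0.027; u2·a0=0.5838·18.026=10.524; a1+…+a3=9.764 < 10.524 ≤ a1+…+a4=18.026 → R4 fires; Z=8 X=7 G=4 Y=5 C=3
Draw 2: a1=1.832, a2=7.728, a3=2.412, a4=6.885, a0=18.857; τ=−ln(0.4115)/18.857=0.047 → t=0.074; u2·a0=0.5272·18.857=9.941; a1+a2=9.560 < 9.941 ≤ a1+…+a3=11.972 → R3 fires; Z=8 X=8 G=3 Y=5 C=3
Draw 3: a1=1.374, a2=8.832, a3=1.809, a4=6.885, a0=18.900; τ=−ln(0.1383)/18.900=0.105 → t=0.178; u2·a0=0.4923·18.900=9.304; a1=1.374 < 9.304 ≤ a1+a2=10.206 → R2 fires; Z=8 X=8 G=3 Y=5 C=4
Draw 4: a1=1.374, a2=11.776, a3=2.412, a4=9.180, a0=24.742; τ=−ln(0.1137)/24.742=0.088 → t=0.266; u2·a0=0.9241·24.742=22.864; a1+…+a3=15.562 < 22.864 ≤ a1+…+a4=24.742 → R4 fires; Z=8 X=10 G=3 Y=4 C=4
Draw 5: a1=1.374, a2=14.720, a3=2.412, a4=7.344, a0=25.850; τ=−ln(0.0567)/25.850=0.111 → t=0.377; u2·a0=0.5748·25.850=14.859; a1=1.374 < 14.859 ≤ a1+a2=16.094 → R2 fires; Z=8 X=10 G=3 Y=4 C=5
Draw 6: a1=1.374, a2=18.400, a3=3.015, a4=9.180, a0=31.969; τ=−ln(0.0316)/31.969=0.108 → t=0.485; u2·a0=0.8977·31.969=28.699; a1+…+a3=22.789 < 28.699 ≤ a1+…+a4=31.969 → R4 fires; Z=8 X=12 G=3 Y=3 C=5
Draw 7: a1=1.374, a2=22.080, a3=3.015, a4=6.885, a0=33.354; τ=−ln(0.1844)/33.354=0.051 → t=0.536; u2·a0=0.1336·33.354=4.456; a1=1.374 < 4.456 ≤ a1+a2=23.454 → R2 fires; Z=8 X=12 G=3 Y=3 C=6
Draw 8: a1=1.374, a2=26.496, a3=3.618, a4=8.262, a0=39.750; τ=−ln(0.7685)/39.750=0.007 → t=0.543; u2·a0=0.1532·39.750=6.090; a1=1.374 < 6.090 ≤ a1+a2=27.870 → R2 fires; Z=8 X=12 G=3 Y=3 C=7
Draw 9: a1=1.374, a2=30.912, a3=4.221, a4=9.639, a0=46.146; τ=−ln(0.2728)/46.146=0.028 → t=0.571 > T=0.56: stop.
Read off Y at T=0.56: 3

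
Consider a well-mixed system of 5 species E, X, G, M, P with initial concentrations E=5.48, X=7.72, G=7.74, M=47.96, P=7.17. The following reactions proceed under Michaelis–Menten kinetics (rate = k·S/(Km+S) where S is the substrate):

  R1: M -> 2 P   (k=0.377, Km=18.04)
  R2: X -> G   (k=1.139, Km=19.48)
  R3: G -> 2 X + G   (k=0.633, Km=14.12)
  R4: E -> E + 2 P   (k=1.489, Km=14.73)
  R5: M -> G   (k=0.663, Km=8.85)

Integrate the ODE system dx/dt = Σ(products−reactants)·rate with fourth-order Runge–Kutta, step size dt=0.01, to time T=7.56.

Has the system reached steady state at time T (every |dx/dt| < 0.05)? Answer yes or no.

RK4 with dt=0.01: 756 steps to T=7.56. Trajectory (selected grid times):
t=0.00: E=5.48 X=7.72 G=7.74 M=47.96 P=7.17
t=0.84: E=5.48 X=7.83 G=8.48 M=47.26 P=8.31
t=1.68: E=5.48 X=7.97 G=9.23 M=46.56 P=9.44
t=2.52: E=5.48 X=8.12 G=9.97 M=45.87 P=10.58
t=3.36: E=5.48 X=8.29 G=10.72 M=45.18 P=11.71
t=4.20: E=5.48 X=8.47 G=11.48 M=44.48 P=12.84
t=5.04: E=5.48 X=8.66 G=12.23 M=43.80 P=13.97
t=5.88: E=5.48 X=8.86 G=12.99 M=43.11 P=15.09
t=6.72: E=5.48 X=9.08 G=13.76 M=42.42 P=16.22
t=7.56: E=5.48 X=9.31 G=14.52 M=41.74 P=17.34
Rates at T: R1=0.2632, R2=0.3682, R3=0.3209, R4=0.4037, R5=0.5470
dx/dt at T (Σ net stoichiometry × rate): E=+0.0000, X=+0.2737, G=+0.9152, M=-0.8103, P=+1.3340
Largest |dx/dt| is |+1.3340| (P) ≥ 0.05 → not steady.

Steady state at T: no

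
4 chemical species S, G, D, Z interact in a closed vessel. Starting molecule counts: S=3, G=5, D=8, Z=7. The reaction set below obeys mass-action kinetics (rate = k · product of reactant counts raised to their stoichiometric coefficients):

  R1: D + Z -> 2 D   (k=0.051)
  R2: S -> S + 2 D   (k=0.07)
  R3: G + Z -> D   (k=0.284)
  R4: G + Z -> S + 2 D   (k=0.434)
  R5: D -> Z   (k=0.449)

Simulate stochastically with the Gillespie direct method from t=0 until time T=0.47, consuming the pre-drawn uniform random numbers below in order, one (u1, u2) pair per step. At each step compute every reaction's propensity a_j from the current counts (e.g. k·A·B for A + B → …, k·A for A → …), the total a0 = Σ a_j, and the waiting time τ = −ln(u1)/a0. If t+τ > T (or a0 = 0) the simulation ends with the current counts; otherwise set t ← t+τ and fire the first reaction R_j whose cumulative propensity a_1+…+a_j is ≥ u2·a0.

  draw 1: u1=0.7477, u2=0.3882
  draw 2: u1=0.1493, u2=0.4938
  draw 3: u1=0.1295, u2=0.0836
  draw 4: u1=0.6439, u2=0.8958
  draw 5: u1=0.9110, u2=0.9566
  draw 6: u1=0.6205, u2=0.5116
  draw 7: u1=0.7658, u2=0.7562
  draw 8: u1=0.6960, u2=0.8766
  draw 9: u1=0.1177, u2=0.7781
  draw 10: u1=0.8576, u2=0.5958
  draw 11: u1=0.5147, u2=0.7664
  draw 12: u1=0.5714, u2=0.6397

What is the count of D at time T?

D at T = 10

t=0.000: S=3 G=5 D=8 Z=7
Draw 1: a1=2.856, a2=0.210, a3=9.940, a4=15.190, a5=3.592, a0=31.788; τ=−ln(0.7477)/31.788=0.009 → t=0.009; u2·a0=0.3882·31.788=12.340; a1+a2=3.066 < 12.340 ≤ a1+…+a3=13.006 → R3 fires; S=3 G=4 D=9 Z=6
Draw 2: a1=2.754, a2=0.210, a3=6.816, a4=10.416, a5=4.041, a0=24.237; τ=−ln(0.1493)/24.237=0.078 → t=0.088; u2·a0=0.4938·24.237=11.968; a1+…+a3=9.780 < 11.968 ≤ a1+…+a4=20.196 → R4 fires; S=4 G=3 D=11 Z=5
Draw 3: a1=2.805, a2=0.280, a3=4.260, a4=6.510, a5=4.939, a0=18.794; τ=−ln(0.1295)/18.794=0.109 → t=0.196; u2·a0=0.0836·18.794=1.571 ≤ a1=2.805 → R1 fires; S=4 G=3 D=12 Z=4
Draw 4: a1=2.448, a2=0.280, a3=3.408, a4=5.208, a5=5.388, a0=16.732; τ=−ln(0.6439)/16.732=0.026 → t=0.223; u2·a0=0.8958·16.732=14.989; a1+…+a4=11.344 < 14.989 ≤ a1+…+a5=16.732 → R5 fires; S=4 G=3 D=11 Z=5
Draw 5: a1=2.805, a2=0.280, a3=4.260, a4=6.510, a5=4.939, a0=18.794; τ=−ln(0.9110)/18.794=0.005 → t=0.228; u2·a0=0.9566·18.794=17.978; a1+…+a4=13.855 < 17.978 ≤ a1+…+a5=18.794 → R5 fires; S=4 G=3 D=10 Z=6
Draw 6: a1=3.060, a2=0.280, a3=5.112, a4=7.812, a5=4.490, a0=20.754; τ=−ln(0.6205)/20.754=0.023 → t=0.251; u2·a0=0.5116·20.754=10.618; a1+…+a3=8.452 < 10.618 ≤ a1+…+a4=16.264 → R4 fires; S=5 G=2 D=12 Z=5
Draw 7: a1=3.060, a2=0.350, a3=2.840, a4=4.340, a5=5.388, a0=15.978; τ=−ln(0.7658)/15.978=0.017 → t=0.267; u2·a0=0.7562·15.978=12.083; a1+…+a4=10.590 < 12.083 ≤ a1+…+a5=15.978 → R5 fires; S=5 G=2 D=11 Z=6
Draw 8: a1=3.366, a2=0.350, a3=3.408, a4=5.208, a5=4.939, a0=17.271; τ=−ln(0.6960)/17.271=0.021 → t=0.288; u2·a0=0.8766·17.271=15.140; a1+…+a4=12.332 < 15.140 ≤ a1+…+a5=17.271 → R5 fires; S=5 G=2 D=10 Z=7
Draw 9: a1=3.570, a2=0.350, a3=3.976, a4=6.076, a5=4.490, a0=18.462; τ=−ln(0.1177)/18.462=0.116 → t=0.404; u2·a0=0.7781·18.462=14.365; a1+…+a4=13.972 < 14.365 ≤ a1+…+a5=18.462 → R5 fires; S=5 G=2 D=9 Z=8
Draw 10: a1=3.672, a2=0.350, a3=4.544, a4=6.944, a5=4.041, a0=19.551; τ=−ln(0.8576)/19.551=0.008 → t=0.412; u2·a0=0.5958·19.551=11.648; a1+…+a3=8.566 < 11.648 ≤ a1+…+a4=15.510 → R4 fires; S=6 G=1 D=11 Z=7
Draw 11: a1=3.927, a2=0.420, a3=1.988, a4=3.038, a5=4.939, a0=14.312; τ=−ln(0.5147)/14.312=0.046 → t=0.458; u2·a0=0.7664·14.312=10.969; a1+…+a4=9.373 < 10.969 ≤ a1+…+a5=14.312 → R5 fires; S=6 G=1 D=10 Z=8
Draw 12: a1=4.080, a2=0.420, a3=2.272, a4=3.472, a5=4.490, a0=14.734; τ=−ln(0.5714)/14.734=0.038 → t=0.496 > T=0.47: stop.
Read off D at T=0.47: 10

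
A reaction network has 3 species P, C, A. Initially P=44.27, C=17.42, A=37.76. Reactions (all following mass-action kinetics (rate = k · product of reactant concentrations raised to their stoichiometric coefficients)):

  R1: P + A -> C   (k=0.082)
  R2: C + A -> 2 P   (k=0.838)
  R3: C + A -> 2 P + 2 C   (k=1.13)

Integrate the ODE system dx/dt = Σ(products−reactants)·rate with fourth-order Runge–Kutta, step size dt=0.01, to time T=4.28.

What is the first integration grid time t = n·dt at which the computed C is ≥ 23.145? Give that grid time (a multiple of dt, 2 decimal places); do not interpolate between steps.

RK4 with dt=0.01: 428 steps to T=4.28. Trajectory (selected grid times):
t=0.00: P=44.27 C=17.42 A=37.76
t=0.02: P=81.62 C=22.97 A=15.20
t=0.03: P=91.81 C=24.62 A=8.86
t=0.48: P=105.87 C=26.98 A=0.00
t=0.95: P=105.87 C=26.98 A=0.00
t=1.43: P=105.87 C=26.98 A=0.00
t=1.90: P=105.87 C=26.98 A=0.00
t=2.38: P=105.87 C=26.98 A=0.00
t=2.85: P=105.87 C=26.98 A=0.00
t=3.33: P=105.87 C=26.98 A=0.00
t=3.80: P=105.87 C=26.98 A=0.00
t=4.28: P=105.87 C=26.98 A=0.00
C(0.02)=22.969 < 23.145 but C(0.03)=24.623 ≥ 23.145, so the first grid time is t=0.03.

Threshold first reached at t = 0.03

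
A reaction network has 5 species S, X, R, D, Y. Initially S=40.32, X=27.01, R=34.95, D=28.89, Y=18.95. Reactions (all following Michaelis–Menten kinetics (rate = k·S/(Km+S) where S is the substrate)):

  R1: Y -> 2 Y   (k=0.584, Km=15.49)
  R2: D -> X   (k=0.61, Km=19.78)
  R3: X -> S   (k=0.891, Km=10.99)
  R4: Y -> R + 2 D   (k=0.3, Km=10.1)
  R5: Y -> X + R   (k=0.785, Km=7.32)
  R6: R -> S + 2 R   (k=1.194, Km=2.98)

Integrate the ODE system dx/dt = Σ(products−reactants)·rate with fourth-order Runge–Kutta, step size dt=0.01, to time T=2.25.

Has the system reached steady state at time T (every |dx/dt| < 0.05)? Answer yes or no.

Steady state at T: no

RK4 with dt=0.01: 225 steps to T=2.25. Trajectory (selected grid times):
t=0.00: S=40.32 X=27.01 R=34.95 D=28.89 Y=18.95
t=0.25: S=40.75 X=27.08 R=35.42 D=28.90 Y=18.84
t=0.50: S=41.19 X=27.16 R=35.88 D=28.90 Y=18.73
t=0.75: S=41.62 X=27.23 R=36.35 D=28.91 Y=18.62
t=1.00: S=42.06 X=27.30 R=36.81 D=28.92 Y=18.51
t=1.25: S=42.49 X=27.37 R=37.28 D=28.92 Y=18.40
t=1.50: S=42.93 X=27.45 R=37.74 D=28.93 Y=18.29
t=1.75: S=43.36 X=27.52 R=38.21 D=28.94 Y=18.18
t=2.00: S=43.80 X=27.59 R=38.67 D=28.94 Y=18.07
t=2.25: S=44.24 X=27.66 R=39.14 D=28.95 Y=17.96
Rates at T: R1=0.3136, R2=0.3624, R3=0.6376, R4=0.1920, R5=0.5577, R6=1.1095
dx/dt at T (Σ net stoichiometry × rate): S=+1.7472, X=+0.2825, R=+1.8593, D=+0.0217, Y=-0.4362
Largest |dx/dt| is |+1.8593| (R) ≥ 0.05 → not steady.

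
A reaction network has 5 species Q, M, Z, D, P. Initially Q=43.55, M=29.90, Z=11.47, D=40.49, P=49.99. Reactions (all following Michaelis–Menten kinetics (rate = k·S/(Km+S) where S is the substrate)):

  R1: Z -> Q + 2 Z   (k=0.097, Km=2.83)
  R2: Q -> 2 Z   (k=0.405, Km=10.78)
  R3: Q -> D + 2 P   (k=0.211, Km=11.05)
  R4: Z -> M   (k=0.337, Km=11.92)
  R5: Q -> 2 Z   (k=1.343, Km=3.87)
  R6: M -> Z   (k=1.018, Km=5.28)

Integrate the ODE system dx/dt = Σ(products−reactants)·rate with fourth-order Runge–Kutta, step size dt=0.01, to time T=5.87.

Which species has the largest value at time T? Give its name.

RK4 with dt=0.01: 587 steps to T=5.87. Trajectory (selected grid times):
t=0.00: Q=43.55 M=29.90 Z=11.47 D=40.49 P=49.99
t=0.65: Q=42.48 M=29.45 Z=13.99 D=40.60 P=50.21
t=1.30: Q=41.42 M=29.01 Z=16.50 D=40.71 P=50.43
t=1.96: Q=40.34 M=28.58 Z=19.03 D=40.82 P=50.64
t=2.61: Q=39.29 M=28.16 Z=21.51 D=40.92 P=50.86
t=3.26: Q=38.24 M=27.75 Z=23.98 D=41.03 P=51.07
t=3.91: Q=37.19 M=27.34 Z=26.44 D=41.14 P=51.28
t=4.57: Q=36.13 M=26.93 Z=28.92 D=41.24 P=51.50
t=5.22: Q=35.10 M=26.54 Z=31.35 D=41.35 P=51.71
t=5.87: Q=34.07 M=26.15 Z=33.77 D=41.45 P=51.92
At T=5.87: Q=34.07 M=26.15 Z=33.77 D=41.45 P=51.92; the largest is P.

Dominant species at T: P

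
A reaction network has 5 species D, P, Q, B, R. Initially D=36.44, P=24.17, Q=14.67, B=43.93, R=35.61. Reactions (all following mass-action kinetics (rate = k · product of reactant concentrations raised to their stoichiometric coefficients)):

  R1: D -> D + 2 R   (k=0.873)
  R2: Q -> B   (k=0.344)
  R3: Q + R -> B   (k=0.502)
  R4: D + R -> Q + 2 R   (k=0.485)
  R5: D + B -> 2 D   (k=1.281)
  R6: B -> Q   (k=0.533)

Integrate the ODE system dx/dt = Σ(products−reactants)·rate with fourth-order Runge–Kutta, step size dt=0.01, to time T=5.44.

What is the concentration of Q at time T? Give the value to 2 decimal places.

Q at T = 17.16

RK4 with dt=0.01: 544 steps to T=5.44. Trajectory (selected grid times):
t=0.00: D=36.44 P=24.17 Q=14.67 B=43.93 R=35.61
t=0.60: D=31.59 P=24.17 Q=30.85 B=32.60 R=86.62
t=1.21: D=27.45 P=24.17 Q=26.86 B=40.73 R=108.01
t=1.81: D=24.46 P=24.17 Q=23.97 B=46.60 R=123.45
t=2.42: D=22.23 P=24.17 Q=21.81 B=51.00 R=134.99
t=3.02: D=20.61 P=24.17 Q=20.25 B=54.17 R=143.32
t=3.63: D=19.41 P=24.17 Q=19.09 B=56.55 R=149.53
t=4.23: D=18.54 P=24.17 Q=18.24 B=58.26 R=154.02
t=4.84: D=17.88 P=24.17 Q=17.62 B=59.54 R=157.36
t=5.44: D=17.41 P=24.17 Q=17.16 B=60.46 R=159.78
Read off Q at T=5.44: 17.16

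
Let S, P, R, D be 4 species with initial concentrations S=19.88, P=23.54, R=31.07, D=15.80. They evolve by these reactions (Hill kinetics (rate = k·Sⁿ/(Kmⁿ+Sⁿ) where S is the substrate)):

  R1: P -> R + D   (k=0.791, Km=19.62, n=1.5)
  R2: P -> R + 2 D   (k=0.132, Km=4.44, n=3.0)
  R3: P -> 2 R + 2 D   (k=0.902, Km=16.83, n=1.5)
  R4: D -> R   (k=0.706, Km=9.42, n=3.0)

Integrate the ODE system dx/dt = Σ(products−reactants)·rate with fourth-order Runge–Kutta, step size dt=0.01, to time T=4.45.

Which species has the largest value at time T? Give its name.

Dominant species at T: R

RK4 with dt=0.01: 445 steps to T=4.45. Trajectory (selected grid times):
t=0.00: S=19.88 P=23.54 R=31.07 D=15.80
t=0.49: S=19.88 P=22.98 R=32.19 D=16.41
t=0.99: S=19.88 P=22.42 R=33.32 D=17.01
t=1.48: S=19.88 P=21.88 R=34.43 D=17.58
t=1.98: S=19.88 P=21.34 R=35.55 D=18.15
t=2.47: S=19.88 P=20.81 R=36.64 D=18.69
t=2.97: S=19.88 P=20.28 R=37.74 D=19.23
t=3.46: S=19.88 P=19.77 R=38.81 D=19.75
t=3.96: S=19.88 P=19.26 R=39.89 D=20.25
t=4.45: S=19.88 P=18.77 R=40.94 D=20.74
At T=4.45: S=19.88 P=18.77 R=40.94 D=20.74; the largest is R.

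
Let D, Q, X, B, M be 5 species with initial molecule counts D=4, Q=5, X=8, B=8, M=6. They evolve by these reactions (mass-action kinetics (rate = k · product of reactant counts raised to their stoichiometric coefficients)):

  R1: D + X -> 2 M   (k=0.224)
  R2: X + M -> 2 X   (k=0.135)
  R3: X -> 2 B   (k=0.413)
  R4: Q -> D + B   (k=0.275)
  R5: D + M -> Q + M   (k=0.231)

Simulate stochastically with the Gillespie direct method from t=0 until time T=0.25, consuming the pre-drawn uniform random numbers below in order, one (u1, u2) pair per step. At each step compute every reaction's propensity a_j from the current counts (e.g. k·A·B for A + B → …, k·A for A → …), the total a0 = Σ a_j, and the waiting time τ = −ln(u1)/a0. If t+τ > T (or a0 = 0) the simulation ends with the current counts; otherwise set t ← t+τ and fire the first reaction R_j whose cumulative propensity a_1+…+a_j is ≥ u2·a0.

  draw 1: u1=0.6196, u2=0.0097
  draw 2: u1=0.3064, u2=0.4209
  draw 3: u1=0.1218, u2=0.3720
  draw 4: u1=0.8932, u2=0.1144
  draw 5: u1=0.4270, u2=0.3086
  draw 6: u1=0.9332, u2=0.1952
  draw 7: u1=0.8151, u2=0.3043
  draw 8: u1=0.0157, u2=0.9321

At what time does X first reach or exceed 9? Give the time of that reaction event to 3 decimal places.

t=0.000: D=4 Q=5 X=8 B=8 M=6
Draw 1: a1=7.168, a2=6.480, a3=3.304, a4=1.375, a5=5.544, a0=23.871; τ=−ln(0.6196)/23.871=0.020 → t=0.020; u2·a0=0.0097·23.871=0.232 ≤ a1=7.168 → R1 fires; D=3 Q=5 X=7 B=8 M=8
Draw 2: a1=4.704, a2=7.560, a3=2.891, a4=1.375, a5=5.544, a0=22.074; τ=−ln(0.3064)/22.074=0.054 → t=0.074; u2·a0=0.4209·22.074=9.291; a1=4.704 < 9.291 ≤ a1+a2=12.264 → R2 fires; D=3 Q=5 X=8 B=8 M=7
Draw 3: a1=5.376, a2=7.560, a3=3.304, a4=1.375, a5=4.851, a0=22.466; τ=−ln(0.1218)/22.466=0.094 → t=0.167; u2·a0=0.3720·22.466=8.357; a1=5.376 < 8.357 ≤ a1+a2=12.936 → R2 fires; D=3 Q=5 X=9 B=8 M=6
Draw 4: a1=6.048, a2=7.290, a3=3.717, a4=1.375, a5=4.158, a0=22.588; τ=−ln(0.8932)/22.588=0.005 → t=0.172; u2·a0=0.1144·22.588=2.584 ≤ a1=6.048 → R1 fires; D=2 Q=5 X=8 B=8 M=8
Draw 5: a1=3.584, a2=8.640, a3=3.304, a4=1.375, a5=3.696, a0=20.599; τ=−ln(0.4270)/20.599=0.041 → t=0.214; u2·a0=0.3086·20.599=6.357; a1=3.584 < 6.357 ≤ a1+a2=12.224 → R2 fires; D=2 Q=5 X=9 B=8 M=7
Draw 6: a1=4.032, a2=8.505, a3=3.717, a4=1.375, a5=3.234, a0=20.863; τ=−ln(0.9332)/20.863=0.003 → t=0.217; u2·a0=0.1952·20.863=4.072; a1=4.032 < 4.072 ≤ a1+a2=12.537 → R2 fires; D=2 Q=5 X=10 B=8 M=6
Draw 7: a1=4.480, a2=8.100, a3=4.130, a4=1.375, a5=2.772, a0=20.857; τ=−ln(0.8151)/20.857=0.010 → t=0.227; u2·a0=0.3043·20.857=6.347; a1=4.480 < 6.347 ≤ a1+a2=12.580 → R2 fires; D=2 Q=5 X=11 B=8 M=5
Draw 8: a1=4.928, a2=7.425, a3=4.543, a4=1.375, a5=2.310, a0=20.581; τ=−ln(0.0157)/20.581=0.202 → t=0.429 > T=0.25: stop.
X first becomes ≥ 9 when it reaches 9 at the event at t=0.167.

Threshold first reached at t = 0.167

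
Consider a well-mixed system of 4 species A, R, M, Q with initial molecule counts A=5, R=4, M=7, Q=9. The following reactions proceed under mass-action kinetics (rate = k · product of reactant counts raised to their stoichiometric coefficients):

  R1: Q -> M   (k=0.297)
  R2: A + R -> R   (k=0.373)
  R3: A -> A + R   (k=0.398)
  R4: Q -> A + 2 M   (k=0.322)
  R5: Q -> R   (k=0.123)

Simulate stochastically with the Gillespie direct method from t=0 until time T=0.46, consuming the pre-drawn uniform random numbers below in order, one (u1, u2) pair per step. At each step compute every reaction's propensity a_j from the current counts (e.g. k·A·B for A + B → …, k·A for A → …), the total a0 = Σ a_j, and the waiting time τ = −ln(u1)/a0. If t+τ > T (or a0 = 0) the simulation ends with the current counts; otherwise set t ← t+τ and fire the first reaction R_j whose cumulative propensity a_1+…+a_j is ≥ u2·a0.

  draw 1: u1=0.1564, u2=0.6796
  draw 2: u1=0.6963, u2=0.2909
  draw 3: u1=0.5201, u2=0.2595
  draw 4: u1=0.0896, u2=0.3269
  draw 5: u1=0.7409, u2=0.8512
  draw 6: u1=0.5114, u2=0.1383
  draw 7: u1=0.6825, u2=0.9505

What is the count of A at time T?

A at T = 3

t=0.000: A=5 R=4 M=7 Q=9
Draw 1: a1=2.673, a2=7.460, a3=1.990, a4=2.898, a5=1.107, a0=16.128; τ=−ln(0.1564)/16.128=0.115 → t=0.115; u2·a0=0.6796·16.128=10.961; a1+a2=10.133 < 10.961 ≤ a1+…+a3=12.123 → R3 fires; A=5 R=5 M=7 Q=9
Draw 2: a1=2.673, a2=9.325, a3=1.990, a4=2.898, a5=1.107, a0=17.993; τ=−ln(0.6963)/17.993=0.020 → t=0.135; u2·a0=0.2909·17.993=5.234; a1=2.673 < 5.234 ≤ a1+a2=11.998 → R2 fires; A=4 R=5 M=7 Q=9
Draw 3: a1=2.673, a2=7.460, a3=1.592, a4=2.898, a5=1.107, a0=15.730; τ=−ln(0.5201)/15.730=0.042 → t=0.177; u2·a0=0.2595·15.730=4.082; a1=2.673 < 4.082 ≤ a1+a2=10.133 → R2 fires; A=3 R=5 M=7 Q=9
Draw 4: a1=2.673, a2=5.595, a3=1.194, a4=2.898, a5=1.107, a0=13.467; τ=−ln(0.0896)/13.467=0.179 → t=0.356; u2·a0=0.3269·13.467=4.402; a1=2.673 < 4.402 ≤ a1+a2=8.268 → R2 fires; A=2 R=5 M=7 Q=9
Draw 5: a1=2.673, a2=3.730, a3=0.796, a4=2.898, a5=1.107, a0=11.204; τ=−ln(0.7409)/11.204=0.027 → t=0.383; u2·a0=0.8512·11.204=9.537; a1+…+a3=7.199 < 9.537 ≤ a1+…+a4=10.097 → R4 fires; A=3 R=5 M=9 Q=8
Draw 6: a1=2.376, a2=5.595, a3=1.194, a4=2.576, a5=0.984, a0=12.725; τ=−ln(0.5114)/12.725=0.053 → t=0.435; u2·a0=0.1383·12.725=1.760 ≤ a1=2.376 → R1 fires; A=3 R=5 M=10 Q=7
Draw 7: a1=2.079, a2=5.595, a3=1.194, a4=2.254, a5=0.861, a0=11.983; τ=−ln(0.6825)/11.983=0.032 → t=0.467 > T=0.46: stop.
Read off A at T=0.46: 3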